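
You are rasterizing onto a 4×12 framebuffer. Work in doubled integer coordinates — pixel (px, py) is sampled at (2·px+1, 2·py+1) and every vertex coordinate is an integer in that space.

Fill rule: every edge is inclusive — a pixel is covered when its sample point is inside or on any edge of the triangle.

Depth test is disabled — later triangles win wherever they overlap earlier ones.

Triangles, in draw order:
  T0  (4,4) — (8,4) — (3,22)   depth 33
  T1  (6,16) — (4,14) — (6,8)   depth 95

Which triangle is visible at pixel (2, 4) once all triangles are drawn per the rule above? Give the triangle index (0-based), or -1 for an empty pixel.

T0:
  2·area = 72
  edge (4, 4)→(8, 4): d=(4,0) inclusive
  edge (8, 4)→(3, 22): d=(-5,18) inclusive
  edge (3, 22)→(4, 4): d=(1,-18) inclusive
    (2,2)@(5, 5): e=[4,49,19] → █
    (3,2)@(7, 5): e=[4,13,55] → █
    (2,3)@(5, 7): e=[12,39,21] → █
    (2,4)@(5, 9): e=[20,29,23] → █
    (3,4)@(7, 9): e=[20,-7,59] → ·
    (2,5)@(5, 11): e=[28,19,25] → █
    (3,5)@(7, 11): e=[28,-17,61] → ·
    (2,6)@(5, 13): e=[36,9,27] → █
    (3,6)@(7, 13): e=[36,-27,63] → ·
    (2,7)@(5, 15): e=[44,-1,29] → ·
  covered (7 px):
    · · · ·
    · · · ·
    · · █ █
    · · █ █
    · · █ ·
    · · █ ·
    · · █ ·
    · · · ·
    · · · ·
    · · · ·
    · · · ·
    · · · ·
T1:
  2·area = 16
  edge (6, 16)→(4, 14): d=(-2,-2) inclusive
  edge (4, 14)→(6, 8): d=(2,-6) inclusive
  edge (6, 8)→(6, 16): d=(0,8) inclusive
    (3,2)@(7, 5): e=[24,0,-8] → ·  [on edge]
    (0,5)@(1, 11): e=[0,-24,40] → ·  [on edge]
    (2,5)@(5, 11): e=[8,0,8] → █  [on edge]
    (3,5)@(7, 11): e=[12,12,-8] → ·
    (1,6)@(3, 13): e=[0,-8,24] → ·  [on edge]
    (2,6)@(5, 13): e=[4,4,8] → █
    (3,6)@(7, 13): e=[8,16,-8] → ·
    (2,7)@(5, 15): e=[0,8,8] → █  [on edge]
    (3,7)@(7, 15): e=[4,20,-8] → ·
    (1,8)@(3, 17): e=[-8,0,24] → ·  [on edge]
    (2,8)@(5, 17): e=[-4,12,8] → ·
    (3,8)@(7, 17): e=[0,24,-8] → ·  [on edge]
    (0,11)@(1, 23): e=[-24,0,40] → ·  [on edge]
  covered (3 px):
    · · · ·
    · · · ·
    · · · ·
    · · · ·
    · · · ·
    · · █ ·
    · · █ ·
    · · █ ·
    · · · ·
    · · · ·
    · · · ·
    · · · ·

Z-buffer (winner per pixel, '.' = empty):
  . . . .
  . . . .
  . . 0 0
  . . 0 0
  . . 0 .
  . . 1 .
  . . 1 .
  . . 1 .
  . . . .
  . . . .
  . . . .
  . . . .

Result: 0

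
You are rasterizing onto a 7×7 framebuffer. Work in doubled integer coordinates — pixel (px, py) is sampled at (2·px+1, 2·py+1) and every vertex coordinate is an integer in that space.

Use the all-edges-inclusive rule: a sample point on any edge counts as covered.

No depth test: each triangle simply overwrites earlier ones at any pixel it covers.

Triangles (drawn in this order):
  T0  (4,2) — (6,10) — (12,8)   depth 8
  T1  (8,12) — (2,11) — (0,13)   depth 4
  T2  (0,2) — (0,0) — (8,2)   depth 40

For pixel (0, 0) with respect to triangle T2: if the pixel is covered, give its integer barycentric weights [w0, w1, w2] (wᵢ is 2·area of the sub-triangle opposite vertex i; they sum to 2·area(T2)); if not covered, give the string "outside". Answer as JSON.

T0:
  2·area = 52  (B↔C swapped to make it positive)
  edge (4, 2)→(12, 8): d=(8,6) inclusive
  edge (12, 8)→(6, 10): d=(-6,2) inclusive
  edge (6, 10)→(4, 2): d=(-2,-8) inclusive
    (2,1)@(5, 3): e=[2,44,6] → #
    (3,1)@(7, 3): e=[-10,40,22] → ·
    (2,2)@(5, 5): e=[18,32,2] → #
    (3,2)@(7, 5): e=[6,28,18] → #
    (4,2)@(9, 5): e=[-6,24,34] → ·
    (2,3)@(5, 7): e=[34,20,-2] → ·
    (3,3)@(7, 7): e=[22,16,14] → #
    (4,3)@(9, 7): e=[10,12,30] → #
    (5,3)@(11, 7): e=[-2,8,46] → ·
    (3,4)@(7, 9): e=[38,4,10] → #
    (4,4)@(9, 9): e=[26,0,26] → #  [on edge]
    (5,4)@(11, 9): e=[14,-4,42] → ·
    (1,5)@(3, 11): e=[78,0,-26] → ·  [on edge]
  covered (7 px):
    · · · · · · ·
    · · # · · · ·
    · · # # · · ·
    · · · # # · ·
    · · · # # · ·
    · · · · · · ·
    · · · · · · ·
T1:
  2·area = 14  (B↔C swapped to make it positive)
  edge (8, 12)→(0, 13): d=(-8,1) inclusive
  edge (0, 13)→(2, 11): d=(2,-2) inclusive
  edge (2, 11)→(8, 12): d=(6,1) inclusive
  covered (0 px):
    · · · · · · ·
    · · · · · · ·
    · · · · · · ·
    · · · · · · ·
    · · · · · · ·
    · · · · · · ·
    · · · · · · ·
T2:
  2·area = 16
  edge (0, 2)→(0, 0): d=(0,-2) inclusive
  edge (0, 0)→(8, 2): d=(8,2) inclusive
  edge (8, 2)→(0, 2): d=(-8,0) inclusive
    (0,0)@(1, 1): e=[2,6,8] → #
    (1,0)@(3, 1): e=[6,2,8] → #
    (2,0)@(5, 1): e=[10,-2,8] → ·
    (0,1)@(1, 3): e=[2,22,-8] → ·
    (1,1)@(3, 3): e=[6,18,-8] → ·
  covered (2 px):
    # # · · · · ·
    · · · · · · ·
    · · · · · · ·
    · · · · · · ·
    · · · · · · ·
    · · · · · · ·
    · · · · · · ·

Result: [6,8,2]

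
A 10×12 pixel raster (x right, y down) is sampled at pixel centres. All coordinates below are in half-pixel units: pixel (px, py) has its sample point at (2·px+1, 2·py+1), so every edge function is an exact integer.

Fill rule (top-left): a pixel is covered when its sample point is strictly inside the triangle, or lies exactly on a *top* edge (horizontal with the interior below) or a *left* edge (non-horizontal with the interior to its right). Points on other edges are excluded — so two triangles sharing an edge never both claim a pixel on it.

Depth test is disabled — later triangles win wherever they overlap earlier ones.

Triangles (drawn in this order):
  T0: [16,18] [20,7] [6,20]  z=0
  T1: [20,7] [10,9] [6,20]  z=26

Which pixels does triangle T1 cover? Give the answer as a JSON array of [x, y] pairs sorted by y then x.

T0:
  2·area = 102  (B↔C swapped to make it positive)
  edge (16, 18)→(6, 20): d=(-10,2) right/bottom  bias=-1
  edge (6, 20)→(20, 7): d=(14,-13) top-left  bias=+0
  edge (20, 7)→(16, 18): d=(-4,11) right/bottom  bias=-1
    (9,4)@(19, 9): e=[84,15,3] → #
    (8,5)@(17, 11): e=[68,17,17] → #
    (9,5)@(19, 11): e=[64,43,-5] → ·
    (7,6)@(15, 13): e=[52,19,31] → #
    (9,6)@(19, 13): e=[44,71,-13] → ·
    (6,7)@(13, 15): e=[36,21,45] → #
    (9,7)@(19, 15): e=[24,99,-21] → ·
    (5,8)@(11, 17): e=[20,23,59] → #
    (8,8)@(17, 17): e=[8,101,-7] → ·
    (4,9)@(9, 19): e=[4,25,73] → #
    (5,9)@(11, 19): e=[0,51,51] → ·  [on edge]
    (6,9)@(13, 19): e=[-4,77,29] → ·
    (0,10)@(1, 21): e=[0,-51,153] → ·  [on edge]
  covered (11 px):
    · · · · · · · · · ·
    · · · · · · · · · ·
    · · · · · · · · · ·
    · · · · · · · · · ·
    · · · · · · · · · #
    · · · · · · · · # ·
    · · · · · · · # # ·
    · · · · · · # # # ·
    · · · · · # # # · ·
    · · · · # · · · · ·
    · · · · · · · · · ·
    · · · · · · · · · ·
T1:
  2·area = 102  (B↔C swapped to make it positive)
  edge (20, 7)→(6, 20): d=(-14,13) right/bottom  bias=-1
  edge (6, 20)→(10, 9): d=(4,-11) top-left  bias=+0
  edge (10, 9)→(20, 7): d=(10,-2) top-left  bias=+0
    (5,4)@(11, 9): e=[89,11,2] → #
    (6,4)@(13, 9): e=[63,33,6] → #
    (7,4)@(15, 9): e=[37,55,10] → #
    (8,4)@(17, 9): e=[11,77,14] → #
    (9,4)@(19, 9): e=[-15,99,18] → ·
    (5,5)@(11, 11): e=[61,19,22] → #
    (8,5)@(17, 11): e=[-17,85,34] → ·
    (4,6)@(9, 13): e=[59,5,38] → #
    (7,6)@(15, 13): e=[-19,71,50] → ·
    (4,7)@(9, 15): e=[31,13,58] → #
    (6,7)@(13, 15): e=[-21,57,66] → ·
    (4,8)@(9, 17): e=[3,21,78] → #
  covered (14 px):
    · · · · · · · · · ·
    · · · · · · · · · ·
    · · · · · · · · · ·
    · · · · · · · · · ·
    · · · · · # # # # ·
    · · · · · # # # · ·
    · · · · # # # · · ·
    · · · · # # · · · ·
    · · · · # · · · · ·
    · · · # · · · · · ·
    · · · · · · · · · ·
    · · · · · · · · · ·

Answer: [[5,4],[6,4],[7,4],[8,4],[5,5],[6,5],[7,5],[4,6],[5,6],[6,6],[4,7],[5,7],[4,8],[3,9]]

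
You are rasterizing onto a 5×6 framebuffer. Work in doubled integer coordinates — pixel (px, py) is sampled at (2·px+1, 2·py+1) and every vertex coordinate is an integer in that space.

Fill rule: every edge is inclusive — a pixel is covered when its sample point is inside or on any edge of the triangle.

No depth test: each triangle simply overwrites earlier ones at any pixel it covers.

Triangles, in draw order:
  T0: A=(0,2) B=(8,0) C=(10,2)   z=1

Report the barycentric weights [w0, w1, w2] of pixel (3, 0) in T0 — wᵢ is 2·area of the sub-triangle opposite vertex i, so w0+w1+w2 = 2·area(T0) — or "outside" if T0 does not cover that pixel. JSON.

T0:
  2·area = 20
  edge (0, 2)→(8, 0): d=(8,-2) inclusive
  edge (8, 0)→(10, 2): d=(2,2) inclusive
  edge (10, 2)→(0, 2): d=(-10,0) inclusive
    (2,0)@(5, 1): e=[2,8,10] → █
    (3,0)@(7, 1): e=[6,4,10] → █
    (4,0)@(9, 1): e=[10,0,10] → █  [on edge]
    (2,1)@(5, 3): e=[18,12,-10] → ·
    (3,1)@(7, 3): e=[22,8,-10] → ·
    (4,1)@(9, 3): e=[26,4,-10] → ·
  covered (3 px):
    · · █ █ █
    · · · · ·
    · · · · ·
    · · · · ·
    · · · · ·
    · · · · ·

Answer: [4,10,6]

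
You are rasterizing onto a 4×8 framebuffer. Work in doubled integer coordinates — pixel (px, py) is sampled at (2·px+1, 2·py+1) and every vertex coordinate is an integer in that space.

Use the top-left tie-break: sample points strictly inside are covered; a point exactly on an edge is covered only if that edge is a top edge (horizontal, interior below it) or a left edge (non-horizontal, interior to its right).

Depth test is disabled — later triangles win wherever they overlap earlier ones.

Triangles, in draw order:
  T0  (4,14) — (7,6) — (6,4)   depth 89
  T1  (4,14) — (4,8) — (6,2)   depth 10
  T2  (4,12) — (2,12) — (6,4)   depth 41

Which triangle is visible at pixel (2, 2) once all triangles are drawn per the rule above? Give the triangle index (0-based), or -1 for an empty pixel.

T0:
  2·area = 14  (B↔C swapped to make it positive)
  edge (4, 14)→(6, 4): d=(2,-10) top-left  bias=+0
  edge (6, 4)→(7, 6): d=(1,2) right/bottom  bias=-1
  edge (7, 6)→(4, 14): d=(-3,8) right/bottom  bias=-1
    (2,4)@(5, 9): e=[0,7,7] → #  [on edge]
    (3,4)@(7, 9): e=[20,3,-9] → ·
    (2,5)@(5, 11): e=[4,9,1] → #
    (3,5)@(7, 11): e=[24,5,-15] → ·
    (2,6)@(5, 13): e=[8,11,-5] → ·
  covered (2 px):
    · · · ·
    · · · ·
    · · · ·
    · · · ·
    · · # ·
    · · # ·
    · · · ·
    · · · ·
T1:
  2·area = 12
  edge (4, 14)→(4, 8): d=(0,-6) top-left  bias=+0
  edge (4, 8)→(6, 2): d=(2,-6) top-left  bias=+0
  edge (6, 2)→(4, 14): d=(-2,12) right/bottom  bias=-1
    (2,2)@(5, 5): e=[6,0,6] → #  [on edge]
    (3,2)@(7, 5): e=[18,12,-18] → ·
    (2,3)@(5, 7): e=[6,4,2] → #
    (3,3)@(7, 7): e=[18,16,-22] → ·
    (2,4)@(5, 9): e=[6,8,-2] → ·
    (1,5)@(3, 11): e=[-6,0,18] → ·  [on edge]
  covered (2 px):
    · · · ·
    · · · ·
    · · # ·
    · · # ·
    · · · ·
    · · · ·
    · · · ·
    · · · ·
T2:
  2·area = 16
  edge (4, 12)→(2, 12): d=(-2,0) right/bottom  bias=-1
  edge (2, 12)→(6, 4): d=(4,-8) top-left  bias=+0
  edge (6, 4)→(4, 12): d=(-2,8) right/bottom  bias=-1
    (2,3)@(5, 7): e=[10,4,2] → #
    (3,3)@(7, 7): e=[10,20,-14] → ·
    (2,4)@(5, 9): e=[6,12,-2] → ·
    (1,5)@(3, 11): e=[2,4,10] → #
    (2,5)@(5, 11): e=[2,20,-6] → ·
    (1,6)@(3, 13): e=[-2,12,6] → ·
  covered (2 px):
    · · · ·
    · · · ·
    · · · ·
    · · # ·
    · · · ·
    · # · ·
    · · · ·
    · · · ·

Z-buffer (winner per pixel, '.' = empty):
  . . . .
  . . . .
  . . 1 .
  . . 2 .
  . . 0 .
  . 2 0 .
  . . . .
  . . . .

Result: 1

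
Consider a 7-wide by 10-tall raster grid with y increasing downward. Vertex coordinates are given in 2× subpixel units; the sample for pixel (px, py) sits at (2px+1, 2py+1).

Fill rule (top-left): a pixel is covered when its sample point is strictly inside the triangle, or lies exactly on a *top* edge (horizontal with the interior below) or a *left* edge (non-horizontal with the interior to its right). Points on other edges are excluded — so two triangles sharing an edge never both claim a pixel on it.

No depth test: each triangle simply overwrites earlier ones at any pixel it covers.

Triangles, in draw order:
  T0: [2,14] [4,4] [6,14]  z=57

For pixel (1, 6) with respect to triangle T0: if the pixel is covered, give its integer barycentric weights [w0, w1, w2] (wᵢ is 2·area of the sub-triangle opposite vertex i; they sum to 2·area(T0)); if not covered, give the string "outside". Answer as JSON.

T0:
  2·area = 40
  edge (2, 14)→(4, 4): d=(2,-10) top-left  bias=+0
  edge (4, 4)→(6, 14): d=(2,10) right/bottom  bias=-1
  edge (6, 14)→(2, 14): d=(-4,0) right/bottom  bias=-1
    (1,4)@(3, 9): e=[0,20,20] → X  [on edge]
    (2,4)@(5, 9): e=[20,0,20] → .  [on edge]
    (1,5)@(3, 11): e=[4,24,12] → X
    (2,5)@(5, 11): e=[24,4,12] → X
    (3,5)@(7, 11): e=[44,-16,12] → .
    (1,6)@(3, 13): e=[8,28,4] → X
    (3,6)@(7, 13): e=[48,-12,4] → .
    (1,7)@(3, 15): e=[12,32,-4] → .
    (2,7)@(5, 15): e=[32,12,-4] → .
    (0,9)@(1, 19): e=[0,60,-20] → .  [on edge]
    (3,9)@(7, 19): e=[60,0,-20] → .  [on edge]
  covered (5 px):
    . . . . . . .
    . . . . . . .
    . . . . . . .
    . . . . . . .
    . X . . . . .
    . X X . . . .
    . X X . . . .
    . . . . . . .
    . . . . . . .
    . . . . . . .

Answer: [28,4,8]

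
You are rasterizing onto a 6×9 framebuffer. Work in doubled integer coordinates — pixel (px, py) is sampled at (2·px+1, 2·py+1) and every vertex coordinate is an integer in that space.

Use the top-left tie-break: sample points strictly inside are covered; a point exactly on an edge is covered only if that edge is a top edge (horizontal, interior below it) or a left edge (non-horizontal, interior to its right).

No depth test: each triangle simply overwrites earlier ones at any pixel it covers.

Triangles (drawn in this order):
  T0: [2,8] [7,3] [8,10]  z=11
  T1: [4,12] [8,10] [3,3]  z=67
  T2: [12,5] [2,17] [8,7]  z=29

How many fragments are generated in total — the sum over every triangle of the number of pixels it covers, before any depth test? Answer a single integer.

T0:
  2·area = 40
  edge (2, 8)→(7, 3): d=(5,-5) top-left  bias=+0
  edge (7, 3)→(8, 10): d=(1,7) right/bottom  bias=-1
  edge (8, 10)→(2, 8): d=(-6,-2) top-left  bias=+0
    (4,0)@(9, 1): e=[0,-16,56] → .  [on edge]
    (3,1)@(7, 3): e=[0,0,40] → .  [on edge]
    (2,2)@(5, 5): e=[0,16,24] → X  [on edge]
    (3,2)@(7, 5): e=[10,2,28] → X
    (4,2)@(9, 5): e=[20,-12,32] → .
    (1,3)@(3, 7): e=[0,32,8] → X  [on edge]
    (4,3)@(9, 7): e=[30,-10,20] → .
    (0,4)@(1, 9): e=[0,48,-8] → .  [on edge]
    (1,4)@(3, 9): e=[10,34,-4] → .
    (2,4)@(5, 9): e=[20,20,0] → X  [on edge]
    (4,4)@(9, 9): e=[40,-8,8] → .
    (2,5)@(5, 11): e=[30,22,-12] → .
    (5,5)@(11, 11): e=[60,-20,0] → .  [on edge]
    (4,8)@(9, 17): e=[80,0,-40] → .  [on edge]
  covered (7 px):
    . . . . . .
    . . . . . .
    . . X X . .
    . X X X . .
    . . X X . .
    . . . . . .
    . . . . . .
    . . . . . .
    . . . . . .
T1:
  2·area = 38  (B↔C swapped to make it positive)
  edge (4, 12)→(3, 3): d=(-1,-9) top-left  bias=+0
  edge (3, 3)→(8, 10): d=(5,7) right/bottom  bias=-1
  edge (8, 10)→(4, 12): d=(-4,2) right/bottom  bias=-1
    (1,1)@(3, 3): e=[0,0,38] → .  [on edge]
    (2,3)@(5, 7): e=[14,6,18] → X
    (3,3)@(7, 7): e=[32,-8,14] → .
    (2,4)@(5, 9): e=[12,16,10] → X
    (3,4)@(7, 9): e=[30,2,6] → X
    (4,4)@(9, 9): e=[48,-12,2] → .
    (2,5)@(5, 11): e=[10,26,2] → X
    (3,5)@(7, 11): e=[28,12,-2] → .
    (2,6)@(5, 13): e=[8,36,-6] → .
  covered (4 px):
    . . . . . .
    . . . . . .
    . . . . . .
    . . X . . .
    . . X X . .
    . . X . . .
    . . . . . .
    . . . . . .
    . . . . . .
T2:
  2·area = 28
  edge (12, 5)→(2, 17): d=(-10,12) right/bottom  bias=-1
  edge (2, 17)→(8, 7): d=(6,-10) top-left  bias=+0
  edge (8, 7)→(12, 5): d=(4,-2) top-left  bias=+0
    (4,3)@(9, 7): e=[16,10,2] → X
    (5,3)@(11, 7): e=[-8,30,6] → .
    (3,4)@(7, 9): e=[20,2,6] → X
    (4,4)@(9, 9): e=[-4,22,10] → .
    (3,5)@(7, 11): e=[0,14,14] → .  [on edge]
    (2,6)@(5, 13): e=[4,6,18] → X
    (3,6)@(7, 13): e=[-20,26,22] → .
    (2,7)@(5, 15): e=[-16,18,26] → .
  covered (3 px):
    . . . . . .
    . . . . . .
    . . . . . .
    . . . . X .
    . . . X . .
    . . . . . .
    . . X . . .
    . . . . . .
    . . . . . .

Result: 14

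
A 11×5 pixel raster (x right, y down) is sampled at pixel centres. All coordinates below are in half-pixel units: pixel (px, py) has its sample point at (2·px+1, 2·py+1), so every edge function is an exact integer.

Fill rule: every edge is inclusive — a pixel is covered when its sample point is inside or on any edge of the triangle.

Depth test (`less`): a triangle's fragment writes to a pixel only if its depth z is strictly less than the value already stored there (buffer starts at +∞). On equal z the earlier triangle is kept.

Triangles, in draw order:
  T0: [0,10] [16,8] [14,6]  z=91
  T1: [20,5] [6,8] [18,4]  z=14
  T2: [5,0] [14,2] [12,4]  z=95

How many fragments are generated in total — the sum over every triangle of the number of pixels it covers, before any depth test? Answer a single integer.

T0:
  2·area = 36  (B↔C swapped to make it positive)
  edge (0, 10)→(14, 6): d=(14,-4) inclusive
  edge (14, 6)→(16, 8): d=(2,2) inclusive
  edge (16, 8)→(0, 10): d=(-16,2) inclusive
    (4,0)@(9, 1): e=[-90,0,126] → .  [on edge]
    (5,1)@(11, 3): e=[-54,0,90] → .  [on edge]
    (6,2)@(13, 5): e=[-18,0,54] → .  [on edge]
    (5,3)@(11, 7): e=[2,8,26] → X
    (6,3)@(13, 7): e=[10,4,22] → X
    (7,3)@(15, 7): e=[18,0,18] → X  [on edge]
    (8,3)@(17, 7): e=[26,-4,14] → .
    (2,4)@(5, 9): e=[6,24,6] → X
    (3,4)@(7, 9): e=[14,20,2] → X
    (4,4)@(9, 9): e=[22,16,-2] → .
    (5,4)@(11, 9): e=[30,12,-6] → .
    (6,4)@(13, 9): e=[38,8,-10] → .
    (8,4)@(17, 9): e=[54,0,-18] → .  [on edge]
  covered (5 px):
    . . . . . . . . . . .
    . . . . . . . . . . .
    . . . . . . . . . . .
    . . . . . X X X . . .
    . . X X . . . . . . .
T1:
  2·area = 20
  edge (20, 5)→(6, 8): d=(-14,3) inclusive
  edge (6, 8)→(18, 4): d=(12,-4) inclusive
  edge (18, 4)→(20, 5): d=(2,1) inclusive
    (10,1)@(21, 3): e=[25,0,-5] → .  [on edge]
    (7,2)@(15, 5): e=[15,0,5] → X  [on edge]
    (8,2)@(17, 5): e=[9,8,3] → X
    (9,2)@(19, 5): e=[3,16,1] → X
    (10,2)@(21, 5): e=[-3,24,-1] → .
    (4,3)@(9, 7): e=[5,0,15] → X  [on edge]
    (5,3)@(11, 7): e=[-1,8,13] → .
    (7,3)@(15, 7): e=[-13,24,9] → .
    (8,3)@(17, 7): e=[-19,32,7] → .
    (9,3)@(19, 7): e=[-25,40,5] → .
    (1,4)@(3, 9): e=[-5,0,25] → .  [on edge]
    (4,4)@(9, 9): e=[-23,24,19] → .
  covered (4 px):
    . . . . . . . . . . .
    . . . . . . . . . . .
    . . . . . . . X X X .
    . . . . X . . . . . .
    . . . . . . . . . . .
T2:
  2·area = 22
  edge (5, 0)→(14, 2): d=(9,2) inclusive
  edge (14, 2)→(12, 4): d=(-2,2) inclusive
  edge (12, 4)→(5, 0): d=(-7,-4) inclusive
    (3,0)@(7, 1): e=[5,16,1] → X
    (4,0)@(9, 1): e=[1,12,9] → X
    (5,0)@(11, 1): e=[-3,8,17] → .
    (7,0)@(15, 1): e=[-11,0,33] → .  [on edge]
    (3,1)@(7, 3): e=[23,12,-13] → .
    (4,1)@(9, 3): e=[19,8,-5] → .
    (5,1)@(11, 3): e=[15,4,3] → X
    (6,1)@(13, 3): e=[11,0,11] → X  [on edge]
    (7,1)@(15, 3): e=[7,-4,19] → .
    (5,2)@(11, 5): e=[33,0,-11] → .  [on edge]
    (6,2)@(13, 5): e=[29,-4,-3] → .
    (4,3)@(9, 7): e=[55,0,-33] → .  [on edge]
    (3,4)@(7, 9): e=[77,0,-55] → .  [on edge]
  covered (4 px):
    . . . X X . . . . . .
    . . . . . X X . . . .
    . . . . . . . . . . .
    . . . . . . . . . . .
    . . . . . . . . . . .

Final: 13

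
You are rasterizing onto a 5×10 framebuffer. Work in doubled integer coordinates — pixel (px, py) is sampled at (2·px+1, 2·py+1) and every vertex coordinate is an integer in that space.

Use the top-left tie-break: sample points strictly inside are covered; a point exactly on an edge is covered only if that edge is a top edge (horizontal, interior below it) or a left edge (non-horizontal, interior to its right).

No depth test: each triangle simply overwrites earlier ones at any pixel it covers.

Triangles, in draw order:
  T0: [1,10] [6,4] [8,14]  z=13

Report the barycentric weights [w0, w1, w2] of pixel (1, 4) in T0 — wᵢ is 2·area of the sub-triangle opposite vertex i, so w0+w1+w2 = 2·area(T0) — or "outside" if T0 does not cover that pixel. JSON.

T0:
  2·area = 62
  edge (1, 10)→(6, 4): d=(5,-6) top-left  bias=+0
  edge (6, 4)→(8, 14): d=(2,10) right/bottom  bias=-1
  edge (8, 14)→(1, 10): d=(-7,-4) top-left  bias=+0
    (2,3)@(5, 7): e=[9,16,37] → X
    (3,3)@(7, 7): e=[21,-4,45] → .
    (1,4)@(3, 9): e=[7,40,15] → X
    (3,4)@(7, 9): e=[31,0,31] → .  [on edge]
    (1,5)@(3, 11): e=[17,44,1] → X
    (3,5)@(7, 11): e=[41,4,17] → X
    (4,5)@(9, 11): e=[53,-16,25] → .
    (1,6)@(3, 13): e=[27,48,-13] → .
    (2,6)@(5, 13): e=[39,28,-5] → .
    (3,6)@(7, 13): e=[51,8,3] → X
    (4,6)@(9, 13): e=[63,-12,11] → .
    (3,7)@(7, 15): e=[61,12,-11] → .
    (4,9)@(9, 19): e=[93,0,-31] → .  [on edge]
  covered (7 px):
    . . . . .
    . . . . .
    . . . . .
    . . X . .
    . X X . .
    . X X X .
    . . . X .
    . . . . .
    . . . . .
    . . . . .

Final: [40,15,7]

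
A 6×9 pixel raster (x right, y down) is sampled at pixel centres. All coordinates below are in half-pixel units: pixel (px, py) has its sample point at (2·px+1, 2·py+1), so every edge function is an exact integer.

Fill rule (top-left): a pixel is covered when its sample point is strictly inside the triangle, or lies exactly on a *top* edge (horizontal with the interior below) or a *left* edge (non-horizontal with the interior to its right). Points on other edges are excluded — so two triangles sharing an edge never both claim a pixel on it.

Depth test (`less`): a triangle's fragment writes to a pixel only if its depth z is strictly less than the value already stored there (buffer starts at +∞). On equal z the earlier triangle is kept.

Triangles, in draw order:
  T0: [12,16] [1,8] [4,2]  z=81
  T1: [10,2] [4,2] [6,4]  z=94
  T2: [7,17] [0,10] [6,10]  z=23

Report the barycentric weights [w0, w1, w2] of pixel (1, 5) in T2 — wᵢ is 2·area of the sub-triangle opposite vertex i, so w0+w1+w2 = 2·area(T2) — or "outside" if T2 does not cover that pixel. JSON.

T0:
  2·area = 90
  edge (12, 16)→(1, 8): d=(-11,-8) top-left  bias=+0
  edge (1, 8)→(4, 2): d=(3,-6) top-left  bias=+0
  edge (4, 2)→(12, 16): d=(8,14) right/bottom  bias=-1
    (1,2)@(3, 5): e=[49,3,38] → █
    (2,2)@(5, 5): e=[65,15,10] → █
    (3,2)@(7, 5): e=[81,27,-18] → ·
    (1,3)@(3, 7): e=[27,9,54] → █
    (3,3)@(7, 7): e=[59,33,-2] → ·
    (1,4)@(3, 9): e=[5,15,70] → █
    (3,4)@(7, 9): e=[37,39,14] → █
    (4,4)@(9, 9): e=[53,51,-14] → ·
    (1,5)@(3, 11): e=[-17,21,86] → ·
    (2,5)@(5, 11): e=[-1,33,58] → ·
    (3,5)@(7, 11): e=[15,45,30] → █
    (4,5)@(9, 11): e=[31,57,2] → █
  covered (11 px):
    · · · · · ·
    · · · · · ·
    · █ █ · · ·
    · █ █ · · ·
    · █ █ █ · ·
    · · · █ █ ·
    · · · · █ ·
    · · · · · █
    · · · · · ·
T1:
  2·area = 12  (B↔C swapped to make it positive)
  edge (10, 2)→(6, 4): d=(-4,2) right/bottom  bias=-1
  edge (6, 4)→(4, 2): d=(-2,-2) top-left  bias=+0
  edge (4, 2)→(10, 2): d=(6,0) top-left  bias=+0
    (1,0)@(3, 1): e=[18,0,-6] → ·  [on edge]
    (2,1)@(5, 3): e=[6,0,6] → █  [on edge]
    (3,1)@(7, 3): e=[2,4,6] → █
    (4,1)@(9, 3): e=[-2,8,6] → ·
    (2,2)@(5, 5): e=[-2,-4,18] → ·
    (3,2)@(7, 5): e=[-6,0,18] → ·  [on edge]
    (4,3)@(9, 7): e=[-18,0,30] → ·  [on edge]
    (5,4)@(11, 9): e=[-30,0,42] → ·  [on edge]
  covered (2 px):
    · · · · · ·
    · · █ █ · ·
    · · · · · ·
    · · · · · ·
    · · · · · ·
    · · · · · ·
    · · · · · ·
    · · · · · ·
    · · · · · ·
T2:
  2·area = 42
  edge (7, 17)→(0, 10): d=(-7,-7) top-left  bias=+0
  edge (0, 10)→(6, 10): d=(6,0) top-left  bias=+0
  edge (6, 10)→(7, 17): d=(1,7) right/bottom  bias=-1
    (2,1)@(5, 3): e=[84,-42,0] → ·  [on edge]
    (0,5)@(1, 11): e=[0,6,36] → █  [on edge]
    (1,5)@(3, 11): e=[14,6,22] → █
    (2,5)@(5, 11): e=[28,6,8] → █
    (3,5)@(7, 11): e=[42,6,-6] → ·
    (0,6)@(1, 13): e=[-14,18,38] → ·
    (1,6)@(3, 13): e=[0,18,24] → █  [on edge]
    (3,6)@(7, 13): e=[28,18,-4] → ·
    (1,7)@(3, 15): e=[-14,30,26] → ·
    (2,7)@(5, 15): e=[0,30,12] → █  [on edge]
    (3,7)@(7, 15): e=[14,30,-2] → ·
    (2,8)@(5, 17): e=[-14,42,14] → ·
    (3,8)@(7, 17): e=[0,42,0] → ·  [on edge]
  covered (6 px):
    · · · · · ·
    · · · · · ·
    · · · · · ·
    · · · · · ·
    · · · · · ·
    █ █ █ · · ·
    · █ █ · · ·
    · · █ · · ·
    · · · · · ·

Final: [6,22,14]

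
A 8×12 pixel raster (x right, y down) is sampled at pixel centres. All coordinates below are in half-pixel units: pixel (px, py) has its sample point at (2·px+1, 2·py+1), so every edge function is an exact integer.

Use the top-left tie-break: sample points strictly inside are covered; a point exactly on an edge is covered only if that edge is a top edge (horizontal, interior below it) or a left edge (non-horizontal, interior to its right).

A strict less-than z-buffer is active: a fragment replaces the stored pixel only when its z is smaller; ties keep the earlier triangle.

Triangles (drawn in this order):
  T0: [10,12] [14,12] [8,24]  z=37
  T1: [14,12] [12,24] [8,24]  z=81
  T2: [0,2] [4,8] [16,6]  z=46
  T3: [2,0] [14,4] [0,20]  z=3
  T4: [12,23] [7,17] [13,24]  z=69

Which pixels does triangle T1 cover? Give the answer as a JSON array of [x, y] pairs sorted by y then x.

T0:
  2·area = 48
  edge (10, 12)→(14, 12): d=(4,0) top-left  bias=+0
  edge (14, 12)→(8, 24): d=(-6,12) right/bottom  bias=-1
  edge (8, 24)→(10, 12): d=(2,-12) top-left  bias=+0
    (5,6)@(11, 13): e=[4,30,14] → #
    (6,6)@(13, 13): e=[4,6,38] → #
    (7,6)@(15, 13): e=[4,-18,62] → ·
    (5,7)@(11, 15): e=[12,18,18] → #
    (6,7)@(13, 15): e=[12,-6,42] → ·
    (5,8)@(11, 17): e=[20,6,22] → #
    (6,8)@(13, 17): e=[20,-18,46] → ·
    (4,9)@(9, 19): e=[28,18,2] → #
    (5,9)@(11, 19): e=[28,-6,26] → ·
    (4,10)@(9, 21): e=[36,6,6] → #
    (5,10)@(11, 21): e=[36,-18,30] → ·
    (4,11)@(9, 23): e=[44,-6,10] → ·
  covered (6 px):
    · · · · · · · ·
    · · · · · · · ·
    · · · · · · · ·
    · · · · · · · ·
    · · · · · · · ·
    · · · · · · · ·
    · · · · · # # ·
    · · · · · # · ·
    · · · · · # · ·
    · · · · # · · ·
    · · · · # · · ·
    · · · · · · · ·
T1:
  2·area = 48
  edge (14, 12)→(12, 24): d=(-2,12) right/bottom  bias=-1
  edge (12, 24)→(8, 24): d=(-4,0) right/bottom  bias=-1
  edge (8, 24)→(14, 12): d=(6,-12) top-left  bias=+0
    (6,7)@(13, 15): e=[6,36,6] → #
    (7,7)@(15, 15): e=[-18,36,30] → ·
    (6,8)@(13, 17): e=[2,28,18] → #
    (7,8)@(15, 17): e=[-22,28,42] → ·
    (5,9)@(11, 19): e=[22,20,6] → #
    (6,9)@(13, 19): e=[-2,20,30] → ·
    (5,10)@(11, 21): e=[18,12,18] → #
    (6,10)@(13, 21): e=[-6,12,42] → ·
    (4,11)@(9, 23): e=[38,4,6] → #
    (6,11)@(13, 23): e=[-10,4,54] → ·
  covered (6 px):
    · · · · · · · ·
    · · · · · · · ·
    · · · · · · · ·
    · · · · · · · ·
    · · · · · · · ·
    · · · · · · · ·
    · · · · · · · ·
    · · · · · · # ·
    · · · · · · # ·
    · · · · · # · ·
    · · · · · # · ·
    · · · · # # · ·
T2:
  2·area = 80  (B↔C swapped to make it positive)
  edge (0, 2)→(16, 6): d=(16,4) right/bottom  bias=-1
  edge (16, 6)→(4, 8): d=(-12,2) right/bottom  bias=-1
  edge (4, 8)→(0, 2): d=(-4,-6) top-left  bias=+0
    (0,1)@(1, 3): e=[12,66,2] → #
    (1,1)@(3, 3): e=[4,62,14] → #
    (2,1)@(5, 3): e=[-4,58,26] → ·
    (0,2)@(1, 5): e=[44,42,-6] → ·
    (1,2)@(3, 5): e=[36,38,6] → #
    (2,2)@(5, 5): e=[28,34,18] → #
    (3,2)@(7, 5): e=[20,30,30] → #
    (4,2)@(9, 5): e=[12,26,42] → #
    (5,2)@(11, 5): e=[4,22,54] → #
    (6,2)@(13, 5): e=[-4,18,66] → ·
    (1,3)@(3, 7): e=[68,14,-2] → ·
    (2,3)@(5, 7): e=[60,10,10] → #
  covered (10 px):
    · · · · · · · ·
    # # · · · · · ·
    · # # # # # · ·
    · · # # # · · ·
    · · · · · · · ·
    · · · · · · · ·
    · · · · · · · ·
    · · · · · · · ·
    · · · · · · · ·
    · · · · · · · ·
    · · · · · · · ·
    · · · · · · · ·
T3:
  2·area = 248
  edge (2, 0)→(14, 4): d=(12,4) right/bottom  bias=-1
  edge (14, 4)→(0, 20): d=(-14,16) right/bottom  bias=-1
  edge (0, 20)→(2, 0): d=(2,-20) top-left  bias=+0
    (1,0)@(3, 1): e=[8,218,22] → #
    (2,0)@(5, 1): e=[0,186,62] → ·  [on edge]
    (1,1)@(3, 3): e=[32,190,26] → #
    (2,1)@(5, 3): e=[24,158,66] → #
    (3,1)@(7, 3): e=[16,126,106] → #
    (4,1)@(9, 3): e=[8,94,146] → #
    (5,1)@(11, 3): e=[0,62,186] → ·  [on edge]
    (1,2)@(3, 5): e=[56,162,30] → #
    (5,2)@(11, 5): e=[24,34,190] → #
    (6,2)@(13, 5): e=[16,2,230] → #
    (7,2)@(15, 5): e=[8,-30,270] → ·
    (1,3)@(3, 7): e=[80,134,34] → #
  covered (30 px):
    · # · · · · · ·
    · # # # # · · ·
    · # # # # # # ·
    · # # # # # · ·
    · # # # # · · ·
    # # # # · · · ·
    # # # · · · · ·
    # # · · · · · ·
    # · · · · · · ·
    · · · · · · · ·
    · · · · · · · ·
    · · · · · · · ·
T4:
  2·area = 1
  edge (12, 23)→(7, 17): d=(-5,-6) top-left  bias=+0
  edge (7, 17)→(13, 24): d=(6,7) right/bottom  bias=-1
  edge (13, 24)→(12, 23): d=(-1,-1) top-left  bias=+0
    (3,8)@(7, 17): e=[0,0,1] → ·  [on edge]
  covered (0 px):
    · · · · · · · ·
    · · · · · · · ·
    · · · · · · · ·
    · · · · · · · ·
    · · · · · · · ·
    · · · · · · · ·
    · · · · · · · ·
    · · · · · · · ·
    · · · · · · · ·
    · · · · · · · ·
    · · · · · · · ·
    · · · · · · · ·

Final: [[6,7],[6,8],[5,9],[5,10],[4,11],[5,11]]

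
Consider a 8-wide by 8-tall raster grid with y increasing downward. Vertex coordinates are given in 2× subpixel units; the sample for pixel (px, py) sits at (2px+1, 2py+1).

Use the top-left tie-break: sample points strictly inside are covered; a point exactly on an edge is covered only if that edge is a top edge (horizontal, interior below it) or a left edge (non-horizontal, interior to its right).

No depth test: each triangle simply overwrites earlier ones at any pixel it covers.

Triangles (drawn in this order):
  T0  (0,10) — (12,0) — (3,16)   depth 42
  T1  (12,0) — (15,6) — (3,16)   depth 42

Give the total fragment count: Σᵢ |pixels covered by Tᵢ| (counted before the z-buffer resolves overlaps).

T0:
  2·area = 102
  edge (0, 10)→(12, 0): d=(12,-10) top-left  bias=+0
  edge (12, 0)→(3, 16): d=(-9,16) right/bottom  bias=-1
  edge (3, 16)→(0, 10): d=(-3,-6) top-left  bias=+0
    (5,0)@(11, 1): e=[2,7,93] → #
    (6,0)@(13, 1): e=[22,-25,105] → ·
    (4,1)@(9, 3): e=[6,21,75] → #
    (5,1)@(11, 3): e=[26,-11,87] → ·
    (3,2)@(7, 5): e=[10,35,57] → #
    (5,2)@(11, 5): e=[50,-29,81] → ·
    (2,3)@(5, 7): e=[14,49,39] → #
    (4,3)@(9, 7): e=[54,-15,63] → ·
    (1,4)@(3, 9): e=[18,63,21] → #
    (3,4)@(7, 9): e=[58,-1,45] → ·
    (0,5)@(1, 11): e=[22,77,3] → #
    (3,5)@(7, 11): e=[82,-19,39] → ·
  covered (13 px):
    · · · · · # · ·
    · · · · # · · ·
    · · · # # · · ·
    · · # # · · · ·
    · # # · · · · ·
    # # # · · · · ·
    · # · · · · · ·
    · # · · · · · ·
T1:
  2·area = 102
  edge (12, 0)→(15, 6): d=(3,6) right/bottom  bias=-1
  edge (15, 6)→(3, 16): d=(-12,10) right/bottom  bias=-1
  edge (3, 16)→(12, 0): d=(9,-16) top-left  bias=+0
    (5,1)@(11, 3): e=[15,76,11] → #
    (6,1)@(13, 3): e=[3,56,43] → #
    (7,1)@(15, 3): e=[-9,36,75] → ·
    (5,2)@(11, 5): e=[21,52,29] → #
    (7,2)@(15, 5): e=[-3,12,93] → ·
    (4,3)@(9, 7): e=[39,48,15] → #
    (7,3)@(15, 7): e=[3,-12,111] → ·
    (3,4)@(7, 9): e=[57,44,1] → #
    (6,4)@(13, 9): e=[21,-16,97] → ·
    (3,5)@(7, 11): e=[63,20,19] → #
    (4,5)@(9, 11): e=[51,0,51] → ·  [on edge]
    (5,5)@(11, 11): e=[39,-20,83] → ·
  covered (12 px):
    · · · · · · · ·
    · · · · · # # ·
    · · · · · # # ·
    · · · · # # # ·
    · · · # # # · ·
    · · · # · · · ·
    · · # · · · · ·
    · · · · · · · ·

Answer: 25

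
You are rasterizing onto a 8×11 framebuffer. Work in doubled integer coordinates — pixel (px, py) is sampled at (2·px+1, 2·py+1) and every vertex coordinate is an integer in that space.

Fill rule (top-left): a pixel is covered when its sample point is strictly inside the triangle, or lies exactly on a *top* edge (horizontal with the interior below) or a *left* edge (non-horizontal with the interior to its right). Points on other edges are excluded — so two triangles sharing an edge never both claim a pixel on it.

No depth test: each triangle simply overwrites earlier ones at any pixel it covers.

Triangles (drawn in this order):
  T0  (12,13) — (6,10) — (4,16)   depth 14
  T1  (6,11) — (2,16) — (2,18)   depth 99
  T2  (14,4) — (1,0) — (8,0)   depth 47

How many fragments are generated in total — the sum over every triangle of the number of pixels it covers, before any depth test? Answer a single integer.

T0:
  2·area = 42  (B↔C swapped to make it positive)
  edge (12, 13)→(4, 16): d=(-8,3) right/bottom  bias=-1
  edge (4, 16)→(6, 10): d=(2,-6) top-left  bias=+0
  edge (6, 10)→(12, 13): d=(6,3) right/bottom  bias=-1
    (4,0)@(9, 1): e=[105,0,-63] → ·  [on edge]
    (3,3)@(7, 7): e=[63,0,-21] → ·  [on edge]
    (3,5)@(7, 11): e=[31,8,3] → #
    (4,5)@(9, 11): e=[25,20,-3] → ·
    (2,6)@(5, 13): e=[21,0,21] → #  [on edge]
    (4,6)@(9, 13): e=[9,24,9] → #
    (5,6)@(11, 13): e=[3,36,3] → #
    (6,6)@(13, 13): e=[-3,48,-3] → ·
    (2,7)@(5, 15): e=[5,4,33] → #
    (3,7)@(7, 15): e=[-1,16,27] → ·
    (4,7)@(9, 15): e=[-7,28,21] → ·
    (5,7)@(11, 15): e=[-13,40,15] → ·
    (1,9)@(3, 19): e=[-21,0,63] → ·  [on edge]
  covered (6 px):
    · · · · · · · ·
    · · · · · · · ·
    · · · · · · · ·
    · · · · · · · ·
    · · · · · · · ·
    · · · # · · · ·
    · · # # # # · ·
    · · # · · · · ·
    · · · · · · · ·
    · · · · · · · ·
    · · · · · · · ·
T1:
  2·area = 8  (B↔C swapped to make it positive)
  edge (6, 11)→(2, 18): d=(-4,7) right/bottom  bias=-1
  edge (2, 18)→(2, 16): d=(0,-2) top-left  bias=+0
  edge (2, 16)→(6, 11): d=(4,-5) top-left  bias=+0
    (1,7)@(3, 15): e=[5,2,1] → #
    (2,7)@(5, 15): e=[-9,6,11] → ·
    (1,8)@(3, 17): e=[-3,2,9] → ·
  covered (1 px):
    · · · · · · · ·
    · · · · · · · ·
    · · · · · · · ·
    · · · · · · · ·
    · · · · · · · ·
    · · · · · · · ·
    · · · · · · · ·
    · # · · · · · ·
    · · · · · · · ·
    · · · · · · · ·
    · · · · · · · ·
T2:
  2·area = 28
  edge (14, 4)→(1, 0): d=(-13,-4) top-left  bias=+0
  edge (1, 0)→(8, 0): d=(7,0) top-left  bias=+0
  edge (8, 0)→(14, 4): d=(6,4) right/bottom  bias=-1
    (2,0)@(5, 1): e=[3,7,18] → #
    (3,0)@(7, 1): e=[11,7,10] → #
    (4,0)@(9, 1): e=[19,7,2] → #
    (5,0)@(11, 1): e=[27,7,-6] → ·
    (2,1)@(5, 3): e=[-23,21,30] → ·
    (3,1)@(7, 3): e=[-15,21,22] → ·
    (4,1)@(9, 3): e=[-7,21,14] → ·
    (5,1)@(11, 3): e=[1,21,6] → #
    (6,1)@(13, 3): e=[9,21,-2] → ·
    (5,2)@(11, 5): e=[-25,35,18] → ·
  covered (4 px):
    · · # # # · · ·
    · · · · · # · ·
    · · · · · · · ·
    · · · · · · · ·
    · · · · · · · ·
    · · · · · · · ·
    · · · · · · · ·
    · · · · · · · ·
    · · · · · · · ·
    · · · · · · · ·
    · · · · · · · ·

Result: 11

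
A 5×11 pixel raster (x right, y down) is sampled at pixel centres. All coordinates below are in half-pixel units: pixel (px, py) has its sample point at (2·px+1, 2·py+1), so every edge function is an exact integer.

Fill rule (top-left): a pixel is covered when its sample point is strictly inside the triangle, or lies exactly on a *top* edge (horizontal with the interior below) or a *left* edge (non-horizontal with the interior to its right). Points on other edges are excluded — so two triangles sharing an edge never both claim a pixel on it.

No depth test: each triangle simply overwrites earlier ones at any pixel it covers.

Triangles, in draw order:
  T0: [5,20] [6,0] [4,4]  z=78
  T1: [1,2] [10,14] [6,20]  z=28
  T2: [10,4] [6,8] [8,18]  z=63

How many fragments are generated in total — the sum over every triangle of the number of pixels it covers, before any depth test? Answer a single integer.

T0:
  2·area = 36  (B↔C swapped to make it positive)
  edge (5, 20)→(4, 4): d=(-1,-16) top-left  bias=+0
  edge (4, 4)→(6, 0): d=(2,-4) top-left  bias=+0
  edge (6, 0)→(5, 20): d=(-1,20) right/bottom  bias=-1
    (2,1)@(5, 3): e=[17,2,17] → X
    (3,1)@(7, 3): e=[49,10,-23] → .
    (2,2)@(5, 5): e=[15,6,15] → X
    (3,2)@(7, 5): e=[47,14,-25] → .
    (2,3)@(5, 7): e=[13,10,13] → X
    (3,3)@(7, 7): e=[45,18,-27] → .
    (2,4)@(5, 9): e=[11,14,11] → X
    (3,4)@(7, 9): e=[43,22,-29] → .
    (2,5)@(5, 11): e=[9,18,9] → X
    (3,5)@(7, 11): e=[41,26,-31] → .
    (2,6)@(5, 13): e=[7,22,7] → X
    (3,6)@(7, 13): e=[39,30,-33] → .
  covered (9 px):
    . . . . .
    . . X . .
    . . X . .
    . . X . .
    . . X . .
    . . X . .
    . . X . .
    . . X . .
    . . X . .
    . . X . .
    . . . . .
T1:
  2·area = 102
  edge (1, 2)→(10, 14): d=(9,12) right/bottom  bias=-1
  edge (10, 14)→(6, 20): d=(-4,6) right/bottom  bias=-1
  edge (6, 20)→(1, 2): d=(-5,-18) top-left  bias=+0
    (1,2)@(3, 5): e=[3,78,21] → X
    (2,2)@(5, 5): e=[-21,66,57] → .
    (1,3)@(3, 7): e=[21,70,11] → X
    (2,3)@(5, 7): e=[-3,58,47] → .
    (1,4)@(3, 9): e=[39,62,1] → X
    (2,4)@(5, 9): e=[15,50,37] → X
    (3,4)@(7, 9): e=[-9,38,73] → .
    (1,5)@(3, 11): e=[57,54,-9] → .
    (2,5)@(5, 11): e=[33,42,27] → X
    (3,5)@(7, 11): e=[9,30,63] → X
    (4,5)@(9, 11): e=[-15,18,99] → .
    (2,6)@(5, 13): e=[51,34,17] → X
  covered (13 px):
    . . . . .
    . . . . .
    . X . . .
    . X . . .
    . X X . .
    . . X X .
    . . X X X
    . . X X X
    . . . X .
    . . . . .
    . . . . .
T2:
  2·area = 48  (B↔C swapped to make it positive)
  edge (10, 4)→(8, 18): d=(-2,14) right/bottom  bias=-1
  edge (8, 18)→(6, 8): d=(-2,-10) top-left  bias=+0
  edge (6, 8)→(10, 4): d=(4,-4) top-left  bias=+0
    (2,1)@(5, 3): e=[72,0,-24] → .  [on edge]
    (4,2)@(9, 5): e=[12,36,0] → X  [on edge]
    (3,3)@(7, 7): e=[36,12,0] → X  [on edge]
    (2,4)@(5, 9): e=[60,-12,0] → .  [on edge]
    (3,4)@(7, 9): e=[32,8,8] → X
    (1,5)@(3, 11): e=[84,-36,0] → .  [on edge]
    (3,5)@(7, 11): e=[28,4,16] → X
    (4,5)@(9, 11): e=[0,24,24] → .  [on edge]
    (0,6)@(1, 13): e=[108,-60,0] → .  [on edge]
    (3,6)@(7, 13): e=[24,0,24] → X  [on edge]
    (4,6)@(9, 13): e=[-4,20,32] → .
    (3,7)@(7, 15): e=[20,-4,32] → .
  covered (7 px):
    . . . . .
    . . . . .
    . . . . X
    . . . X X
    . . . X X
    . . . X .
    . . . X .
    . . . . .
    . . . . .
    . . . . .
    . . . . .

Answer: 29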